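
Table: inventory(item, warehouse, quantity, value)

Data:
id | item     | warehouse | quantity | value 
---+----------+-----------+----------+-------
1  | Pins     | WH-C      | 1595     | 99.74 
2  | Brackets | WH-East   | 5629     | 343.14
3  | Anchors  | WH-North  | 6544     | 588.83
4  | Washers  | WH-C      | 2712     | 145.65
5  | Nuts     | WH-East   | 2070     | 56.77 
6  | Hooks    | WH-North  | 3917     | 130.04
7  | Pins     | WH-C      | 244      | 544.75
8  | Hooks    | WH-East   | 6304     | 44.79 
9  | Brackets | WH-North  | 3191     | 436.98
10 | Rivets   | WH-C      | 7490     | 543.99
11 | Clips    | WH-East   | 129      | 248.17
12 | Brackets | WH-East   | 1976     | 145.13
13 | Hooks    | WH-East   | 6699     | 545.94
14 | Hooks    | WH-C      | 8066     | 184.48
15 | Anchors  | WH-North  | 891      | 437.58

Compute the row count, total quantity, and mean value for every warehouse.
SELECT warehouse,
       COUNT(*) as cnt,
       SUM(quantity) as total_quantity,
       AVG(value) as avg_value
FROM inventory
GROUP BY warehouse

Result:
  WH-C: 5 records, 20107 total quantity, 303.72 avg value
  WH-East: 6 records, 22807 total quantity, 230.66 avg value
  WH-North: 4 records, 14543 total quantity, 398.36 avg value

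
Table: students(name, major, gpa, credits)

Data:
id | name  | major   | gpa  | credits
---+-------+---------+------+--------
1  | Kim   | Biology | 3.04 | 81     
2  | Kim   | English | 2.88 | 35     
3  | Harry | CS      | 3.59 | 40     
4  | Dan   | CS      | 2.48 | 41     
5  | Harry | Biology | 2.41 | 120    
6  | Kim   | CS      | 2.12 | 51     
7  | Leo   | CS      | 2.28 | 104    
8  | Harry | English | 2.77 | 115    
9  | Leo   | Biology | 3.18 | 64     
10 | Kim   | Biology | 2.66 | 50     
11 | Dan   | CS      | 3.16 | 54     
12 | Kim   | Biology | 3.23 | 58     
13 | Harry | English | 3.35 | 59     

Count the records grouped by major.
SELECT major, COUNT(*) as count
FROM students
GROUP BY major

Result:
  Biology: 5
  CS: 5
  English: 3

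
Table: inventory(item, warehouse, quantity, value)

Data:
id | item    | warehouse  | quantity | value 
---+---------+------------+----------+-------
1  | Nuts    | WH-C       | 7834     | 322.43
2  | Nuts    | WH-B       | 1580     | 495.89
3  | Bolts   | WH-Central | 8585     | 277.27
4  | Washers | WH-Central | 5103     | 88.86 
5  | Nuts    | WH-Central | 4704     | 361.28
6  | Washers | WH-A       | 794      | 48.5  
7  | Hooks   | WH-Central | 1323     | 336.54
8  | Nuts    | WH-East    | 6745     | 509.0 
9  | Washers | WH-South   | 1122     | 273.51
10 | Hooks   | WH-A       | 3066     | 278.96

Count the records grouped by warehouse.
SELECT warehouse, COUNT(*) as count
FROM inventory
GROUP BY warehouse

Result:
  WH-A: 2
  WH-B: 1
  WH-C: 1
  WH-Central: 4
  WH-East: 1
  WH-South: 1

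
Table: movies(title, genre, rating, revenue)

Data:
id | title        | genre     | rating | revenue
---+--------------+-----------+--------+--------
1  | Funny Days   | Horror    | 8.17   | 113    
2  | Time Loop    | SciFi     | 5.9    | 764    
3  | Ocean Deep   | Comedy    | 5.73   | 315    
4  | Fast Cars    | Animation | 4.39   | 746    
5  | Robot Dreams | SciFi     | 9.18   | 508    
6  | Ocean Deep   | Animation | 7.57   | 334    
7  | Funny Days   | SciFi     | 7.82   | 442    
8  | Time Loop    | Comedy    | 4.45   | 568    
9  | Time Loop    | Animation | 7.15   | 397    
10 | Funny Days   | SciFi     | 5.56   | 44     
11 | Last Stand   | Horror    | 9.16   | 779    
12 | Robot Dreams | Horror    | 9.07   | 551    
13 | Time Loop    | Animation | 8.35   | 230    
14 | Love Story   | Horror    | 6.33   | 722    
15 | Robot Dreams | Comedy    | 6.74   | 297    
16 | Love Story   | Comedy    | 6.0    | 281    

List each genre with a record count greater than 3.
SELECT genre, COUNT(*) as cnt
FROM movies
GROUP BY genre
HAVING COUNT(*) > 3

Result:
  Animation: 4
  Comedy: 4
  Horror: 4
  SciFi: 4

Note: HAVING filters groups after aggregation, WHERE filters rows before.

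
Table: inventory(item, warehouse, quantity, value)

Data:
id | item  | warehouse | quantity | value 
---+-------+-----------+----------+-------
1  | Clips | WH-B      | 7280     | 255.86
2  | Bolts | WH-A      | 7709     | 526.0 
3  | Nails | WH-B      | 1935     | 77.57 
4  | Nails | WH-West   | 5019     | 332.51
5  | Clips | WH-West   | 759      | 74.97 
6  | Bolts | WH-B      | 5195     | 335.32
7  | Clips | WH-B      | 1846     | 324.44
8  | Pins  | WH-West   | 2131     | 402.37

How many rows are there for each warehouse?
SELECT warehouse, COUNT(*) as count
FROM inventory
GROUP BY warehouse

Result:
  WH-A: 1
  WH-B: 4
  WH-West: 3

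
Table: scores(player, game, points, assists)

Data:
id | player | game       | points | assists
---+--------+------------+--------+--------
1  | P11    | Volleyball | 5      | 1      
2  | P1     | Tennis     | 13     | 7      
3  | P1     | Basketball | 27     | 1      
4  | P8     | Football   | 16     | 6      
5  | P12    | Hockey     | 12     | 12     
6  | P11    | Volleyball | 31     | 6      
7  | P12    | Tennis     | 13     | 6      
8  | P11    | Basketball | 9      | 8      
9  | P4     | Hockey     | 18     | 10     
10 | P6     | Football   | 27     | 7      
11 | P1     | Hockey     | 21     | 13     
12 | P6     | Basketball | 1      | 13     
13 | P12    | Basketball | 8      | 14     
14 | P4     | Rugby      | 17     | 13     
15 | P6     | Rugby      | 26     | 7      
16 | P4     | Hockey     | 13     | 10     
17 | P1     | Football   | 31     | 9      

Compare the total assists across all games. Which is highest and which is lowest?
SELECT game, SUM(assists)
FROM scores
GROUP BY game
ORDER BY SUM(assists)

All groups:
  Volleyball: 7
  Tennis: 13
  Rugby: 20
  Football: 22
  Basketball: 36
  Hockey: 45

Highest: Hockey (45)
Lowest: Volleyball (7)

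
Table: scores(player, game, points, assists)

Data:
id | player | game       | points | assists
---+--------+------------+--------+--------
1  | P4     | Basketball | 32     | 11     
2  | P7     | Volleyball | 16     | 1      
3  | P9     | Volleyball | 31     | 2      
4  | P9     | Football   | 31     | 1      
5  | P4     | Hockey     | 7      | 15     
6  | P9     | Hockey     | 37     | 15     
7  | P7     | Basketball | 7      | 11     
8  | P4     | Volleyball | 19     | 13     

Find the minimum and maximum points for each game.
SELECT game, MIN(points), MAX(points)
FROM scores
GROUP BY game

Result:
  Basketball: min=7, max=32
  Football: min=31, max=31
  Hockey: min=7, max=37
  Volleyball: min=16, max=31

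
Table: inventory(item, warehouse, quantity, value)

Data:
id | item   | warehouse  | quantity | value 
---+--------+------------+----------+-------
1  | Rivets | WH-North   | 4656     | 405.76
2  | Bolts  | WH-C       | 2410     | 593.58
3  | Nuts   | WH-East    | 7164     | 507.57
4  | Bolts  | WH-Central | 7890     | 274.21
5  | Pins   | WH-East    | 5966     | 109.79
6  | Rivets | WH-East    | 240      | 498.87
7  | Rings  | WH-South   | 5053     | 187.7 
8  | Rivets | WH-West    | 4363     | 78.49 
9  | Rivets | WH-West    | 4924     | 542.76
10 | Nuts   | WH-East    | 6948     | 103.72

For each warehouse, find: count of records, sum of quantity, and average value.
SELECT warehouse,
       COUNT(*) as cnt,
       SUM(quantity) as total_quantity,
       AVG(value) as avg_value
FROM inventory
GROUP BY warehouse

Result:
  WH-C: 1 records, 2410 total quantity, 593.58 avg value
  WH-Central: 1 records, 7890 total quantity, 274.21 avg value
  WH-East: 4 records, 20318 total quantity, 304.99 avg value
  WH-North: 1 records, 4656 total quantity, 405.76 avg value
  WH-South: 1 records, 5053 total quantity, 187.70 avg value
  WH-West: 2 records, 9287 total quantity, 310.63 avg value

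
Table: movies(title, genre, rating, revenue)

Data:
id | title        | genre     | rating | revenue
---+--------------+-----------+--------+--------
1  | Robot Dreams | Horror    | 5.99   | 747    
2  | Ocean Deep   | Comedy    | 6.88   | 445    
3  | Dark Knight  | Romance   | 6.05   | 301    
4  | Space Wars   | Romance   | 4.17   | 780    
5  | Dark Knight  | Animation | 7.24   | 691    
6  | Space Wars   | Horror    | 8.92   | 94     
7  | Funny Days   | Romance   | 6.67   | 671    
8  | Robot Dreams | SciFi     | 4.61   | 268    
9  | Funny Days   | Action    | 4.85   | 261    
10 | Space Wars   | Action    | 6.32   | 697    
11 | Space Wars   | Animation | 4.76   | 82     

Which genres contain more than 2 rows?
SELECT genre, COUNT(*) as cnt
FROM movies
GROUP BY genre
HAVING COUNT(*) > 2

Result:
  Romance: 3

Note: HAVING filters groups after aggregation, WHERE filters rows before.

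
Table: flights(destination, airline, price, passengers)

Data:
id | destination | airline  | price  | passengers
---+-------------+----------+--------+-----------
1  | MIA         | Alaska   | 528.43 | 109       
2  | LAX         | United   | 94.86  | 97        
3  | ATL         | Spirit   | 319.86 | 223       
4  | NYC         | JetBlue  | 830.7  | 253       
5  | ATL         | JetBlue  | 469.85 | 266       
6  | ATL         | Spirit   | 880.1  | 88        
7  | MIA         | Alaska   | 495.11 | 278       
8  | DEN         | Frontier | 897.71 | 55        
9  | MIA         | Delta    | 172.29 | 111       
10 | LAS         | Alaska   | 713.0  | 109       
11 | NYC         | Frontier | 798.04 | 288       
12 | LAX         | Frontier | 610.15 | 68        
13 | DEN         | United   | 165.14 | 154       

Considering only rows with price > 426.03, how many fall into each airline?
SELECT airline, COUNT(*)
FROM flights
WHERE price > 426.03
GROUP BY airline

Note: WHERE filters rows before grouping.

Result:
  Alaska: 3
  Frontier: 3
  JetBlue: 2
  Spirit: 1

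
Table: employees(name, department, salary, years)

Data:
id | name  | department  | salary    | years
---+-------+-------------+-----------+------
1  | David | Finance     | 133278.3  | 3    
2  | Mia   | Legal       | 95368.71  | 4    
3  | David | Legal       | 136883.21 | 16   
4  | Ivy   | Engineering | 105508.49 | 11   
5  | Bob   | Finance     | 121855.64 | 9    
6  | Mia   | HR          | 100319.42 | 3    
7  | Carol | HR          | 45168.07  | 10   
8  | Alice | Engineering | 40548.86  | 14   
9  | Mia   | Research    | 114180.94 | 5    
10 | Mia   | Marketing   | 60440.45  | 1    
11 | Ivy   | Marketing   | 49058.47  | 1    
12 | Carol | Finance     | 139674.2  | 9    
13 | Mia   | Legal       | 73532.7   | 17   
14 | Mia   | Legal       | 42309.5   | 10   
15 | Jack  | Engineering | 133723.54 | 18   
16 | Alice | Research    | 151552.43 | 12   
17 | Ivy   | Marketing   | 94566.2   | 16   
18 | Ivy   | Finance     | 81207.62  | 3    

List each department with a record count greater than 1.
SELECT department, COUNT(*) as cnt
FROM employees
GROUP BY department
HAVING COUNT(*) > 1

Result:
  Engineering: 3
  Finance: 4
  HR: 2
  Legal: 4
  Marketing: 3
  Research: 2

Note: HAVING filters groups after aggregation, WHERE filters rows before.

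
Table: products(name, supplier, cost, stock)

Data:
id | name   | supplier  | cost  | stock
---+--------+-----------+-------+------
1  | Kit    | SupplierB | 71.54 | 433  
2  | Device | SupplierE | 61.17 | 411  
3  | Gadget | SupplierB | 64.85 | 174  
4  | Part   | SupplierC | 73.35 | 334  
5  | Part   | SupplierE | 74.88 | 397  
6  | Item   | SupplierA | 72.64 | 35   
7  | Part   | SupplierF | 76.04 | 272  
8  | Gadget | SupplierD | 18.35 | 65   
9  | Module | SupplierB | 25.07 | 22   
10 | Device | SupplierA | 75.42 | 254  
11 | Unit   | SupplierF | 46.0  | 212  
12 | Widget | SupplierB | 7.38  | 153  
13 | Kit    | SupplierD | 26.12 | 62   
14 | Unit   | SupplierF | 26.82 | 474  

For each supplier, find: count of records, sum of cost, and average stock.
SELECT supplier,
       COUNT(*) as cnt,
       SUM(cost) as total_cost,
       AVG(stock) as avg_stock
FROM products
GROUP BY supplier

Result:
  SupplierA: 2 records, 148.06 total cost, 144.50 avg stock
  SupplierB: 4 records, 168.84 total cost, 195.50 avg stock
  SupplierC: 1 records, 73.35 total cost, 334.00 avg stock
  SupplierD: 2 records, 44.47 total cost, 63.50 avg stock
  SupplierE: 2 records, 136.05 total cost, 404.00 avg stock
  SupplierF: 3 records, 148.86 total cost, 319.33 avg stock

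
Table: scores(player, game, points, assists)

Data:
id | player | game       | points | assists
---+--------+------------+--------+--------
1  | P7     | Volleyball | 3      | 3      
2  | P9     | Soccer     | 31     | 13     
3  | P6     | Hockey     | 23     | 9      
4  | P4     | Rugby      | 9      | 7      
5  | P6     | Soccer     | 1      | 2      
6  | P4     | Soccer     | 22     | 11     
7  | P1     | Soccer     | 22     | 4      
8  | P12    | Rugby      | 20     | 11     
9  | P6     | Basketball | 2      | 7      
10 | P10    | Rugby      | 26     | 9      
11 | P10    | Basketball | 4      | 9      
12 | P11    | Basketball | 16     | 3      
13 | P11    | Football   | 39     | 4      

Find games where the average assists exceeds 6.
SELECT game, AVG(assists)
FROM scores
GROUP BY game
HAVING AVG(assists) > 6

Result:
  Basketball: avg=6.33
  Hockey: avg=9.00
  Rugby: avg=9.00
  Soccer: avg=7.50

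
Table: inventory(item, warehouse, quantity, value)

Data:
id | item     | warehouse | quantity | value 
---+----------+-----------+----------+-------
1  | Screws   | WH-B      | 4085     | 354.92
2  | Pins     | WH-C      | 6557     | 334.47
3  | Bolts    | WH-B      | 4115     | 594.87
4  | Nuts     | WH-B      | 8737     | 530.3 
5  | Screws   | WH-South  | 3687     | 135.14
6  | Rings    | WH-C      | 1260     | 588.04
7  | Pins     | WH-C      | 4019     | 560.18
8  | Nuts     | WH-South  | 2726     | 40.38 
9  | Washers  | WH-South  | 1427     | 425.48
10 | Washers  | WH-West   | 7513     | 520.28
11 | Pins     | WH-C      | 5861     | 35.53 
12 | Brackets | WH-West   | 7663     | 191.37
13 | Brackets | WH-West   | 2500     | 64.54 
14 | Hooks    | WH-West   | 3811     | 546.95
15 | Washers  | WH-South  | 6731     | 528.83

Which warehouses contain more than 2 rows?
SELECT warehouse, COUNT(*) as cnt
FROM inventory
GROUP BY warehouse
HAVING COUNT(*) > 2

Result:
  WH-B: 3
  WH-C: 4
  WH-South: 4
  WH-West: 4

Note: HAVING filters groups after aggregation, WHERE filters rows before.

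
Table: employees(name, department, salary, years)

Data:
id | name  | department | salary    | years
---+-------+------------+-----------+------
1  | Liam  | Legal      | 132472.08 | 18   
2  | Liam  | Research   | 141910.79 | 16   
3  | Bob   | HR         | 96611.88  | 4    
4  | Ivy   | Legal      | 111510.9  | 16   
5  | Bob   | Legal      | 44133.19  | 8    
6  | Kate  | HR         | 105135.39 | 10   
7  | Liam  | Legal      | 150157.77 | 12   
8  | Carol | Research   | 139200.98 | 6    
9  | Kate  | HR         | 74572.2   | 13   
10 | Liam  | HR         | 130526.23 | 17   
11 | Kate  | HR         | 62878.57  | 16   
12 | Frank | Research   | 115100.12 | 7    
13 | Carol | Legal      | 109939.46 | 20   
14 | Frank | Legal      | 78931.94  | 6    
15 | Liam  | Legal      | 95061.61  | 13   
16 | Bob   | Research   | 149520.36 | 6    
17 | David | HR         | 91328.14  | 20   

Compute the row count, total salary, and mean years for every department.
SELECT department,
       COUNT(*) as cnt,
       SUM(salary) as total_salary,
       AVG(years) as avg_years
FROM employees
GROUP BY department

Result:
  HR: 6 records, 561052.41 total salary, 13.33 avg years
  Legal: 7 records, 722206.95 total salary, 13.29 avg years
  Research: 4 records, 545732.25 total salary, 8.75 avg years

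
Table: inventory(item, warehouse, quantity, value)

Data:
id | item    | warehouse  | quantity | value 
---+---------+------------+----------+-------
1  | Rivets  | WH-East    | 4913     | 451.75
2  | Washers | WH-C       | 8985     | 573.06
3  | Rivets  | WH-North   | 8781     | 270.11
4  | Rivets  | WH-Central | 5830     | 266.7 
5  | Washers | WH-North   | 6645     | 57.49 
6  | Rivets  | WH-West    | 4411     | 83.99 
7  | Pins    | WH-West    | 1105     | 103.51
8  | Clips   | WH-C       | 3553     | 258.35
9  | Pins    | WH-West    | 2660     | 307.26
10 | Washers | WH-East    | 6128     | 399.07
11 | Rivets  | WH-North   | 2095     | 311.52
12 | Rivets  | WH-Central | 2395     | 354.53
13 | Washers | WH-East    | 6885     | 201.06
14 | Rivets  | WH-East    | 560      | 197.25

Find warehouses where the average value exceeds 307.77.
SELECT warehouse, AVG(value)
FROM inventory
GROUP BY warehouse
HAVING AVG(value) > 307.77

Result:
  WH-C: avg=415.71
  WH-Central: avg=310.62
  WH-East: avg=312.28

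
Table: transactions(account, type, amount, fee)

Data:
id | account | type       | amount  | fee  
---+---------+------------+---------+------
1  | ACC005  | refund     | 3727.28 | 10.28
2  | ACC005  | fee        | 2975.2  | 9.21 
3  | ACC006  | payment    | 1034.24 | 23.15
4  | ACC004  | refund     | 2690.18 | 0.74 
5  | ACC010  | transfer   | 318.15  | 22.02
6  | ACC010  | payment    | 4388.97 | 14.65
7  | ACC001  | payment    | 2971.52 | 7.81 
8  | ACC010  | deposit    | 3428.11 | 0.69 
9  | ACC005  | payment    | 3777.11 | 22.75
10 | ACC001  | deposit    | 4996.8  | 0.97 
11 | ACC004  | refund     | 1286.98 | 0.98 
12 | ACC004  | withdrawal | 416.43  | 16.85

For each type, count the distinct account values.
SELECT type, COUNT(DISTINCT account)
FROM transactions
GROUP BY type

Result:
  deposit: 2 distinct
  fee: 1 distinct
  payment: 4 distinct
  refund: 2 distinct
  transfer: 1 distinct
  withdrawal: 1 distinct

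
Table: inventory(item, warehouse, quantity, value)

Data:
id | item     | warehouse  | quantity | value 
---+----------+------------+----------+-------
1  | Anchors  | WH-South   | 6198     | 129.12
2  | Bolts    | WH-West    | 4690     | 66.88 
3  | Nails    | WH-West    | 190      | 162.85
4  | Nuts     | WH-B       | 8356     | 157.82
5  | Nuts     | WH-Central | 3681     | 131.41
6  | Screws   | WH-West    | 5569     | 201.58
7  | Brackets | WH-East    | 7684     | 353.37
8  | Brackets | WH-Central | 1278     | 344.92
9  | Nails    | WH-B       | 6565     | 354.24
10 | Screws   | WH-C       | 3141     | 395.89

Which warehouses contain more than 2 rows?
SELECT warehouse, COUNT(*) as cnt
FROM inventory
GROUP BY warehouse
HAVING COUNT(*) > 2

Result:
  WH-West: 3

Note: HAVING filters groups after aggregation, WHERE filters rows before.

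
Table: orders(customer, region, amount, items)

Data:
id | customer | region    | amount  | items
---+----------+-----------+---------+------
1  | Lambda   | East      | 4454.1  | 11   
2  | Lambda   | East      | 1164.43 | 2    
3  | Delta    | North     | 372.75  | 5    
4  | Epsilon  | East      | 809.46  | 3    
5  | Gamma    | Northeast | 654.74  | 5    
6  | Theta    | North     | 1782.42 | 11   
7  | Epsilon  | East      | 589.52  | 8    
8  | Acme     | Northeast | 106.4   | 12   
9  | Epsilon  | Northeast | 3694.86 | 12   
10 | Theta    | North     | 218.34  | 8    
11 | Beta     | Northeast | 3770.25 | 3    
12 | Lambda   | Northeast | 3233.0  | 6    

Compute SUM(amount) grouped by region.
SELECT region, SUM(amount) as result
FROM orders
GROUP BY region

Result:
  East: 7017.51
  North: 2373.51
  Northeast: 11459.25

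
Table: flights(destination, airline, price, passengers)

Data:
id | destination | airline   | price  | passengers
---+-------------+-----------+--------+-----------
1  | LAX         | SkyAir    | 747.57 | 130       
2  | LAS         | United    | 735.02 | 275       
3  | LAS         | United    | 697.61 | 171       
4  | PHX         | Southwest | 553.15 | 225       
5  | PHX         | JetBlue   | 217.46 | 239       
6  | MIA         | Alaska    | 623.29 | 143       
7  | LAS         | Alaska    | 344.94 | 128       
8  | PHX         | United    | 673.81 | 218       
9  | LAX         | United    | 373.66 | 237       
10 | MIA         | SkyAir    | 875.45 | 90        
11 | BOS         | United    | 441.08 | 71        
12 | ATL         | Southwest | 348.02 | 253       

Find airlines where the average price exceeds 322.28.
SELECT airline, AVG(price)
FROM flights
GROUP BY airline
HAVING AVG(price) > 322.28

Result:
  Alaska: avg=484.12
  SkyAir: avg=811.51
  Southwest: avg=450.59
  United: avg=584.24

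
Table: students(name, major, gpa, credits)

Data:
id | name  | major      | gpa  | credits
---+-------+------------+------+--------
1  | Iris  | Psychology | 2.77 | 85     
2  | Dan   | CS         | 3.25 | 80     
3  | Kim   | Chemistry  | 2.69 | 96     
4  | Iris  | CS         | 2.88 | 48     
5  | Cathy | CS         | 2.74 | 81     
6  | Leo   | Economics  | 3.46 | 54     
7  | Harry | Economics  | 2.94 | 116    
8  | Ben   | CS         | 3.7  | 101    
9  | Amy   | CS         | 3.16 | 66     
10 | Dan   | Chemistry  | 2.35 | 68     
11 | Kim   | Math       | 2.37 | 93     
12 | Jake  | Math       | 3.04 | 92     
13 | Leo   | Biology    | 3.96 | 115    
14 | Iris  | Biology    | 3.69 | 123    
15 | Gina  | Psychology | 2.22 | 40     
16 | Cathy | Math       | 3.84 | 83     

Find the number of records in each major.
SELECT major, COUNT(*) as count
FROM students
GROUP BY major

Result:
  Biology: 2
  CS: 5
  Chemistry: 2
  Economics: 2
  Math: 3
  Psychology: 2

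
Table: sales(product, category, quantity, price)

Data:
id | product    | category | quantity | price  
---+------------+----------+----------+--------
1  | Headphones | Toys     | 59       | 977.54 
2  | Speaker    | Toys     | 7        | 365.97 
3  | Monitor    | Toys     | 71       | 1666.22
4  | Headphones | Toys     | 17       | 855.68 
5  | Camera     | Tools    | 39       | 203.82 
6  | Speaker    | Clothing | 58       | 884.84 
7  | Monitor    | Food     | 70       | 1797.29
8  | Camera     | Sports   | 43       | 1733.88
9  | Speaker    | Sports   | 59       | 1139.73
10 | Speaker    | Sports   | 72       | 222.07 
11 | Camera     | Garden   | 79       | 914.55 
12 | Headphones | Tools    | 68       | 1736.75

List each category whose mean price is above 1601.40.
SELECT category, AVG(price)
FROM sales
GROUP BY category
HAVING AVG(price) > 1601.40

Result:
  Food: avg=1797.29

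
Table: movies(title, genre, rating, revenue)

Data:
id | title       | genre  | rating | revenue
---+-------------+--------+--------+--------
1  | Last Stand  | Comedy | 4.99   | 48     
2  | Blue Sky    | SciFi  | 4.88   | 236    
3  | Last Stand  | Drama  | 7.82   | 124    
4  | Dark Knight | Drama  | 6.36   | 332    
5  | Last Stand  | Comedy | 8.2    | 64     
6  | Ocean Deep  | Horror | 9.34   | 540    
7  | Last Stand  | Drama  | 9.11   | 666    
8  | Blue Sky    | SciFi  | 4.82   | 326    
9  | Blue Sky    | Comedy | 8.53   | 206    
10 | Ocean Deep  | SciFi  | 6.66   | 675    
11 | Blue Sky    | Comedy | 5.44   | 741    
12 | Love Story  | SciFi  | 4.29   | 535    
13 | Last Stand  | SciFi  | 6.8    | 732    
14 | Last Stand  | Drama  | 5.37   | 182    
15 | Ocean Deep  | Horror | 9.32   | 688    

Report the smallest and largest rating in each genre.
SELECT genre, MIN(rating), MAX(rating)
FROM movies
GROUP BY genre

Result:
  Comedy: min=4.99, max=8.53
  Drama: min=5.37, max=9.11
  Horror: min=9.32, max=9.34
  SciFi: min=4.29, max=6.80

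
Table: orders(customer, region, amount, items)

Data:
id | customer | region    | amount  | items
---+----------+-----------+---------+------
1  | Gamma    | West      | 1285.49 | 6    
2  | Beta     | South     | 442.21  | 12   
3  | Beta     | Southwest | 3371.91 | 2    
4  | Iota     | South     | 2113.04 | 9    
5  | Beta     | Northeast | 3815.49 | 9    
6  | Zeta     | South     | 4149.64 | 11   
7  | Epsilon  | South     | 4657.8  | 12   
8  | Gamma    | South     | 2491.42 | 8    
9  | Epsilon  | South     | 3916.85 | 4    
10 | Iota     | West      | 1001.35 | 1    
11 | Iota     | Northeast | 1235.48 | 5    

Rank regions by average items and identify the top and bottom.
SELECT region, AVG(items)
FROM orders
GROUP BY region
ORDER BY AVG(items)

All groups:
  Southwest: 2.00
  West: 3.50
  Northeast: 7.00
  South: 9.33

Highest: South (9.33)
Lowest: Southwest (2.00)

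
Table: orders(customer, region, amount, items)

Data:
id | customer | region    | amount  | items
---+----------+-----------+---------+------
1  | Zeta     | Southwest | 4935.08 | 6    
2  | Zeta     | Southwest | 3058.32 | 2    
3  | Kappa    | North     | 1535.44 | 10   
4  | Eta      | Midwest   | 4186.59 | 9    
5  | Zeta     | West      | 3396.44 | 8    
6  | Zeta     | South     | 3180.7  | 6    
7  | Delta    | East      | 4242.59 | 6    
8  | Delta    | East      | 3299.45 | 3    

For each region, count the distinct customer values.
SELECT region, COUNT(DISTINCT customer)
FROM orders
GROUP BY region

Result:
  East: 1 distinct
  Midwest: 1 distinct
  North: 1 distinct
  South: 1 distinct
  Southwest: 1 distinct
  West: 1 distinct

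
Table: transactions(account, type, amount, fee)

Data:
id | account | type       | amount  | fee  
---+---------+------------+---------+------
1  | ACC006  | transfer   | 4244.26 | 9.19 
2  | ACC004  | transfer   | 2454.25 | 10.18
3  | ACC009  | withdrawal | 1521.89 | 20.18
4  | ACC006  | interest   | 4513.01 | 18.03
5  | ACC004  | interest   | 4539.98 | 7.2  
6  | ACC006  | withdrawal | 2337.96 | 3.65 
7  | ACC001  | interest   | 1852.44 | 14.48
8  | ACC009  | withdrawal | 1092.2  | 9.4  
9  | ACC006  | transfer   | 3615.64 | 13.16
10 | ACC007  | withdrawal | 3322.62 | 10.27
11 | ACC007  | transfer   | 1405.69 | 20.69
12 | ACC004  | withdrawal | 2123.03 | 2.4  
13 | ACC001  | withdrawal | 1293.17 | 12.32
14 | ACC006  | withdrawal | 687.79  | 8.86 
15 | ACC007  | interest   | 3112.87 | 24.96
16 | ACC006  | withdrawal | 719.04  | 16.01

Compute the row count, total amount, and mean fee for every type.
SELECT type,
       COUNT(*) as cnt,
       SUM(amount) as total_amount,
       AVG(fee) as avg_fee
FROM transactions
GROUP BY type

Result:
  interest: 4 records, 14018.30 total amount, 16.17 avg fee
  transfer: 4 records, 11719.84 total amount, 13.31 avg fee
  withdrawal: 8 records, 13097.70 total amount, 10.39 avg fee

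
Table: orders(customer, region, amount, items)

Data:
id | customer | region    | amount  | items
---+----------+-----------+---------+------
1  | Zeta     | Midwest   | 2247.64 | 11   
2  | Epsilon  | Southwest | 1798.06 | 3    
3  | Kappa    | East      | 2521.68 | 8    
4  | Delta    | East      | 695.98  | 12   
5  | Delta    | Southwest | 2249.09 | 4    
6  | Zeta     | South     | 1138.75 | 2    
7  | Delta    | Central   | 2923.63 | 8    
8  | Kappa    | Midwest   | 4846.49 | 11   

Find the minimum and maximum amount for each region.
SELECT region, MIN(amount), MAX(amount)
FROM orders
GROUP BY region

Result:
  Central: min=2923.63, max=2923.63
  East: min=695.98, max=2521.68
  Midwest: min=2247.64, max=4846.49
  South: min=1138.75, max=1138.75
  Southwest: min=1798.06, max=2249.09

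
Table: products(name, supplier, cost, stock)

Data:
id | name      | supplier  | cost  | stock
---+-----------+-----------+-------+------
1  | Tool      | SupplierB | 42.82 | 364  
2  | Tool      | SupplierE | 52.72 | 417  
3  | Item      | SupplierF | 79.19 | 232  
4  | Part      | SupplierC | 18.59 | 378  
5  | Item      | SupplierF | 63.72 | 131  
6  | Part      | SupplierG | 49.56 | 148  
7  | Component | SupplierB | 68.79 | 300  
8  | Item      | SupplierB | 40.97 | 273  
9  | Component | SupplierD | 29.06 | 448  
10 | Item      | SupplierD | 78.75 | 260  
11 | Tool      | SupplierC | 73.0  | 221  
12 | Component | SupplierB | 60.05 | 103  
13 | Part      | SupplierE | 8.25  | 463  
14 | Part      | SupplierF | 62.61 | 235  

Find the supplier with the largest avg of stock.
SELECT supplier, AVG(stock) as val
FROM products
GROUP BY supplier
ORDER BY val DESC
LIMIT 1

Result: SupplierE with avg(stock) = 440.00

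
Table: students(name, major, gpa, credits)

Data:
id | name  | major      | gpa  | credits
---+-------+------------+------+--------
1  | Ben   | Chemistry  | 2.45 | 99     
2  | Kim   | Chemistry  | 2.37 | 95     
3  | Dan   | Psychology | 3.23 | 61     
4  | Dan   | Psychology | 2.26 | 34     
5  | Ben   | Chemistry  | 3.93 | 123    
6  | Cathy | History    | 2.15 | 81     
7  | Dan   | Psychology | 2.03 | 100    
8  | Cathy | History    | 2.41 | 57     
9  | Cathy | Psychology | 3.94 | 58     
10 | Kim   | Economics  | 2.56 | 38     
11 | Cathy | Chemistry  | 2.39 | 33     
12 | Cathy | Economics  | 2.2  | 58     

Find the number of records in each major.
SELECT major, COUNT(*) as count
FROM students
GROUP BY major

Result:
  Chemistry: 4
  Economics: 2
  History: 2
  Psychology: 4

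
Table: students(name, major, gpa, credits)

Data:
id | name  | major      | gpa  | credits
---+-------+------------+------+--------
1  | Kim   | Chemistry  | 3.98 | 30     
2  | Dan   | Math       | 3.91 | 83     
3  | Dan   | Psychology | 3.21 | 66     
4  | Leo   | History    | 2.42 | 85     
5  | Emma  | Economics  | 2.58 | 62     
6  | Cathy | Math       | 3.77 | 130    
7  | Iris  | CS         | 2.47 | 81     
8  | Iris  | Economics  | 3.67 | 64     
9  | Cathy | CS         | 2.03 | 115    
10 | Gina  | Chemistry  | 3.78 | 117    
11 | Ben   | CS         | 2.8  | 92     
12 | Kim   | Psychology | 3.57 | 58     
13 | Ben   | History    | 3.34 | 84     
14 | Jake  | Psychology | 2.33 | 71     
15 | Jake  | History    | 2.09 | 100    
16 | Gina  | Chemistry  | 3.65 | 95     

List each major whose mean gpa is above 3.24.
SELECT major, AVG(gpa)
FROM students
GROUP BY major
HAVING AVG(gpa) > 3.24

Result:
  Chemistry: avg=3.80
  Math: avg=3.84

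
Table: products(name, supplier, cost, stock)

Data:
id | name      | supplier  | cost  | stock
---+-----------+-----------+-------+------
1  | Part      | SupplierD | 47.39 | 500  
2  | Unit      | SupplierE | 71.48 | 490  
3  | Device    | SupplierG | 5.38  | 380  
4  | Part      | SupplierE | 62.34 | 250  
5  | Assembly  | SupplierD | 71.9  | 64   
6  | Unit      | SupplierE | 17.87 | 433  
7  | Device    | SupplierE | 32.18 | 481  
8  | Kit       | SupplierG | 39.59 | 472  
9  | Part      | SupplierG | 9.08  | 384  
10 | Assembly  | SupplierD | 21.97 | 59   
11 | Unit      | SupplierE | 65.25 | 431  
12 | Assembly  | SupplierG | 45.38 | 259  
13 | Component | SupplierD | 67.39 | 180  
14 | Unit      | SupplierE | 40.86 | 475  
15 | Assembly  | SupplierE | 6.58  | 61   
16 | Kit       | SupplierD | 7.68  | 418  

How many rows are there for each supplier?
SELECT supplier, COUNT(*) as count
FROM products
GROUP BY supplier

Result:
  SupplierD: 5
  SupplierE: 7
  SupplierG: 4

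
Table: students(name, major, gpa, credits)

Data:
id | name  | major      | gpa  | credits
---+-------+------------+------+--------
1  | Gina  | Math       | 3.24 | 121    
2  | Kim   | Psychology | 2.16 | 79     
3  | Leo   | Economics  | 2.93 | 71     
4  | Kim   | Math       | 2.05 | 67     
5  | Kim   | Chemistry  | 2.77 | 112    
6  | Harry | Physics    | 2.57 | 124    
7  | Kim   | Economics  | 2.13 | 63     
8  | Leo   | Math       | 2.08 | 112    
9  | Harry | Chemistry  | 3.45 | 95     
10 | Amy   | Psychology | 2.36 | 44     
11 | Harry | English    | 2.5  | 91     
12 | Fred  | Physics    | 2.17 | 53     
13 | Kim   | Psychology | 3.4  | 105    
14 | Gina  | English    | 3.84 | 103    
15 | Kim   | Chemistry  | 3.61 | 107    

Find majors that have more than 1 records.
SELECT major, COUNT(*) as cnt
FROM students
GROUP BY major
HAVING COUNT(*) > 1

Result:
  Chemistry: 3
  Economics: 2
  English: 2
  Math: 3
  Physics: 2
  Psychology: 3

Note: HAVING filters groups after aggregation, WHERE filters rows before.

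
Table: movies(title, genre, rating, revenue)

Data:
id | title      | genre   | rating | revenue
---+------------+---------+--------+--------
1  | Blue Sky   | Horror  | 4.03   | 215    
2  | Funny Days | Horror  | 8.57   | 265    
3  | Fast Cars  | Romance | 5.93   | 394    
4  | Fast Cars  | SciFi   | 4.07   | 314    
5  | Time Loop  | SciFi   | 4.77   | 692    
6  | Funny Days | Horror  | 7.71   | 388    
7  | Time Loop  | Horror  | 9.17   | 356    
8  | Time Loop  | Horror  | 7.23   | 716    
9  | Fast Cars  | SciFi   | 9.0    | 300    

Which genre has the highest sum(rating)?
SELECT genre, SUM(rating) as val
FROM movies
GROUP BY genre
ORDER BY val DESC
LIMIT 1

Result: Horror with sum(rating) = 36.71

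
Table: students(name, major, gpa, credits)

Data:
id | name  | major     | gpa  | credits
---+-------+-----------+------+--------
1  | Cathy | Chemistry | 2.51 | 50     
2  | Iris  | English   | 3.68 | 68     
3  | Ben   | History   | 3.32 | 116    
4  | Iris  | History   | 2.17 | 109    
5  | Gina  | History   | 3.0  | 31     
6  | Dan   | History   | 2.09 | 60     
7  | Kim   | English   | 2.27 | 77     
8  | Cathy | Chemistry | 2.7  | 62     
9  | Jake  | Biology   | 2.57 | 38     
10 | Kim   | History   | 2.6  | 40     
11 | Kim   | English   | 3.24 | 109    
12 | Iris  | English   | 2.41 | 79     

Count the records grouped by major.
SELECT major, COUNT(*) as count
FROM students
GROUP BY major

Result:
  Biology: 1
  Chemistry: 2
  English: 4
  History: 5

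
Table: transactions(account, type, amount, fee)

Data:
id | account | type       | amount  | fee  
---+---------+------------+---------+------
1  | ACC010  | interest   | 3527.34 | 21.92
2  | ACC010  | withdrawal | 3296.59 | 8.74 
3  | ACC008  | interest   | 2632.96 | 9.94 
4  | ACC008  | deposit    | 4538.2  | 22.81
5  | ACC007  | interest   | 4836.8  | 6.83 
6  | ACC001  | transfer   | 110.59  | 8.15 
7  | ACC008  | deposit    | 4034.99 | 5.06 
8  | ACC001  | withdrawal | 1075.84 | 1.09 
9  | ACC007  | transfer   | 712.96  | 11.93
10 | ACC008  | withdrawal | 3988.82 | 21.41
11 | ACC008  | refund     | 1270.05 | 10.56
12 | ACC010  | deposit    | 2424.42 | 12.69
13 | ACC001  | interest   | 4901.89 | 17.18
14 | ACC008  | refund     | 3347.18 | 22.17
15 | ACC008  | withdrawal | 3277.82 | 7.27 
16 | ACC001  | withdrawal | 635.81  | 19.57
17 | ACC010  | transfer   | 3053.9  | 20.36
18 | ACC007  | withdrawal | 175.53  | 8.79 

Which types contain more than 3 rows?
SELECT type, COUNT(*) as cnt
FROM transactions
GROUP BY type
HAVING COUNT(*) > 3

Result:
  interest: 4
  withdrawal: 6

Note: HAVING filters groups after aggregation, WHERE filters rows before.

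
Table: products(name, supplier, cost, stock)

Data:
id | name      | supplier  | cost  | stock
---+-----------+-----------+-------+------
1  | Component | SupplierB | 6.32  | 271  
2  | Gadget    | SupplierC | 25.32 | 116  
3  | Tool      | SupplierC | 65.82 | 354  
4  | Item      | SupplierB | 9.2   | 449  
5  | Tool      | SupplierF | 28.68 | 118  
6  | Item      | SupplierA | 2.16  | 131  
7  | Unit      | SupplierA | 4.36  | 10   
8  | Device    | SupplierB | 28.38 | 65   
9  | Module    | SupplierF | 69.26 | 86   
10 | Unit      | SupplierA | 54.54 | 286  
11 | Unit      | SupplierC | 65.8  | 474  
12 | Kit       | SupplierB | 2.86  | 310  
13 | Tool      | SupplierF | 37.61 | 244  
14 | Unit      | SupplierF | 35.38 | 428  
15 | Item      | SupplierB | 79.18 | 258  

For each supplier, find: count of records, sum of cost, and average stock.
SELECT supplier,
       COUNT(*) as cnt,
       SUM(cost) as total_cost,
       AVG(stock) as avg_stock
FROM products
GROUP BY supplier

Result:
  SupplierA: 3 records, 61.06 total cost, 142.33 avg stock
  SupplierB: 5 records, 125.94 total cost, 270.60 avg stock
  SupplierC: 3 records, 156.94 total cost, 314.67 avg stock
  SupplierF: 4 records, 170.93 total cost, 219.00 avg stock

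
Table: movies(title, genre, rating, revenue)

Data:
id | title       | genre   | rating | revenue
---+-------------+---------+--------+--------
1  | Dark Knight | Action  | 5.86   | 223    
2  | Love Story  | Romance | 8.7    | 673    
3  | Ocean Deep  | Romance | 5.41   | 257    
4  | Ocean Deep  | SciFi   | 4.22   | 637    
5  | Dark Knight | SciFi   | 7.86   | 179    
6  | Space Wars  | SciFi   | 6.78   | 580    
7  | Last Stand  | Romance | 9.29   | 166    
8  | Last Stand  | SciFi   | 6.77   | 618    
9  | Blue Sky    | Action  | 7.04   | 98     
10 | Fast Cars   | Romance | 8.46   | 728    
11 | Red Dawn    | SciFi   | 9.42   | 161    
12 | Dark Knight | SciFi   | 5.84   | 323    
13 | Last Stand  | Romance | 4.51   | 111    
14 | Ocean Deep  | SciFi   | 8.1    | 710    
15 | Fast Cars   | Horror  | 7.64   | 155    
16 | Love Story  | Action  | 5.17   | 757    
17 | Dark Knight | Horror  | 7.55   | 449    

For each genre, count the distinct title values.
SELECT genre, COUNT(DISTINCT title)
FROM movies
GROUP BY genre

Result:
  Action: 3 distinct
  Horror: 2 distinct
  Romance: 4 distinct
  SciFi: 5 distinct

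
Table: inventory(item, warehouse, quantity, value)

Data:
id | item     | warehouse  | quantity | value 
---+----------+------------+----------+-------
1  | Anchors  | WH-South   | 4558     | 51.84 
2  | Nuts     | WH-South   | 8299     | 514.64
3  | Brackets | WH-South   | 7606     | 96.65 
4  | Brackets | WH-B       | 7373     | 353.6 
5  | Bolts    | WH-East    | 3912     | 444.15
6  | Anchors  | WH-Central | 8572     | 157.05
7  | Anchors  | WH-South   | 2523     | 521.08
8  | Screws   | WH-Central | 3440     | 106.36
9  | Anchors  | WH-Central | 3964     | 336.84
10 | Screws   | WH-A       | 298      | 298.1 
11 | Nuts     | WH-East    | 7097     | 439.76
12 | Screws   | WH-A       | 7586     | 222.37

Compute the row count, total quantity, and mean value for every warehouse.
SELECT warehouse,
       COUNT(*) as cnt,
       SUM(quantity) as total_quantity,
       AVG(value) as avg_value
FROM inventory
GROUP BY warehouse

Result:
  WH-A: 2 records, 7884 total quantity, 260.24 avg value
  WH-B: 1 records, 7373 total quantity, 353.60 avg value
  WH-Central: 3 records, 15976 total quantity, 200.08 avg value
  WH-East: 2 records, 11009 total quantity, 441.96 avg value
  WH-South: 4 records, 22986 total quantity, 296.05 avg value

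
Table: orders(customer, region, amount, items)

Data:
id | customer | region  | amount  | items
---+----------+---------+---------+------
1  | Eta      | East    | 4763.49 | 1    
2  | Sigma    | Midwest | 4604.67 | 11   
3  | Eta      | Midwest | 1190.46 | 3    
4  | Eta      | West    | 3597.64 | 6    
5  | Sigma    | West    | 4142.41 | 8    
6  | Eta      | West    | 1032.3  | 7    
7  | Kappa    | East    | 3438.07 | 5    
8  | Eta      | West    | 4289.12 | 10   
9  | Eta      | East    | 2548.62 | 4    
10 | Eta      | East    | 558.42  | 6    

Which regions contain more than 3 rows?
SELECT region, COUNT(*) as cnt
FROM orders
GROUP BY region
HAVING COUNT(*) > 3

Result:
  East: 4
  West: 4

Note: HAVING filters groups after aggregation, WHERE filters rows before.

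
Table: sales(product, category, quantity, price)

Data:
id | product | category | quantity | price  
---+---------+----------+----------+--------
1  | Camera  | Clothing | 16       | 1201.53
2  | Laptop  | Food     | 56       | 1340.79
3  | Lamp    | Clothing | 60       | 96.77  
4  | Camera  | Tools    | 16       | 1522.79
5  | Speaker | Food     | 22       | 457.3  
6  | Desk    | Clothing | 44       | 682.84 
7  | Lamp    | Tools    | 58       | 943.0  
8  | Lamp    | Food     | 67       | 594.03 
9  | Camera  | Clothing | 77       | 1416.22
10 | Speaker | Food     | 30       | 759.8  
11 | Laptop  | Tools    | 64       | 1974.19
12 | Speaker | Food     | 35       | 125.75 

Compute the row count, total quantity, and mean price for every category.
SELECT category,
       COUNT(*) as cnt,
       SUM(quantity) as total_quantity,
       AVG(price) as avg_price
FROM sales
GROUP BY category

Result:
  Clothing: 4 records, 197 total quantity, 849.34 avg price
  Food: 5 records, 210 total quantity, 655.53 avg price
  Tools: 3 records, 138 total quantity, 1479.99 avg price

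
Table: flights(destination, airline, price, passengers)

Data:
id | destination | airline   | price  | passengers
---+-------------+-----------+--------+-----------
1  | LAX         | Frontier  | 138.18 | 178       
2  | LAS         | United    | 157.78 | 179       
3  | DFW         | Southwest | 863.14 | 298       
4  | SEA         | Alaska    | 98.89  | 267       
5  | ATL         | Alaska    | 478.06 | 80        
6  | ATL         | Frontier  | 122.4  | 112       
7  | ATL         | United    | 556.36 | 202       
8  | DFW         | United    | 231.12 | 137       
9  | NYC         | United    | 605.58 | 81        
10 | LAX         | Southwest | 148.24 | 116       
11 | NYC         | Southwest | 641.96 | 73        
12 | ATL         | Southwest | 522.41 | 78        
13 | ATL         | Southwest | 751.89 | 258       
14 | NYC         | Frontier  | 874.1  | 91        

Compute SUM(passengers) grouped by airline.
SELECT airline, SUM(passengers) as result
FROM flights
GROUP BY airline

Result:
  Alaska: 347
  Frontier: 381
  Southwest: 823
  United: 599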